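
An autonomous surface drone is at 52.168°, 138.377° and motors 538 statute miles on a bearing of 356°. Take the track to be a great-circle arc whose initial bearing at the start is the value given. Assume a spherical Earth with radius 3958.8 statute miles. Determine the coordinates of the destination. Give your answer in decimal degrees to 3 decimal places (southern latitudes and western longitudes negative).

latitude 59.931°, longitude 137.296°

The arc subtends δ = 538/3958.8 = 0.135900 rad at the centre.
With φ₁ = 52.168° = 0.910503 rad and θ = 356° = 6.213372 rad:
Destination latitude: φ₂ = arcsin( sin φ₁ cos δ + cos φ₁ sin δ cos θ ) = arcsin(0.865425) = 59.931°.
For the longitude increment, Δλ = atan2( sin θ sin δ cos φ₁, cos δ − sin φ₁ sin φ₂ ) = atan2(-0.005797, 0.307256) = -1.081°.
Hence λ₂ = 138.377° + -1.081° = 137.296°.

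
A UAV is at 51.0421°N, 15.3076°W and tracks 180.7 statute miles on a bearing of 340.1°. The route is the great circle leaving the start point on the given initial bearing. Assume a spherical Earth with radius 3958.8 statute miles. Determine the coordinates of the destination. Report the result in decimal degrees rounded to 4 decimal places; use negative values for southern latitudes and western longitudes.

δ = 180.7/3958.8 = 0.045645 rad (2.6153°).
Converting: φ₁ = 0.890853 rad, θ = 5.935865 rad.
Applying the spherical law of cosines for sides, sin φ₂ = sin φ₁ cos δ + cos φ₁ sin δ cos θ = 0.803775, so φ₂ = 53.4921°.
Δλ = atan2( sin θ sin δ cos φ₁ , cos δ − sin φ₁ sin φ₂ ) = atan2(-0.009765, 0.373937) = -0.026109 rad = -1.4959°.
λ₂ = -15.3076° + -1.4959° = -16.8035°.

latitude 53.4921°, longitude -16.8035°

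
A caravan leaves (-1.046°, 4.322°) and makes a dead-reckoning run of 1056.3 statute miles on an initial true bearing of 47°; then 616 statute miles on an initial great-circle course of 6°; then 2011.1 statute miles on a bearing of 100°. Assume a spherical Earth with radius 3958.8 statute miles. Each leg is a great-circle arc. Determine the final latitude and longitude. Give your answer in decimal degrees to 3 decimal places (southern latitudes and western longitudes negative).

latitude 11.106°, longitude 45.790°

Apply the spherical direct solution leg by leg, carrying full precision between legs.
Leg 1: from (-1.046°, 4.322°), δ = 1056.3/3958.8 = 0.266823 rad, θ = 47° → φ = 9.334°, λ = 15.591°.
Leg 2: from (9.334°, 15.591°), δ = 616/3958.8 = 0.155603 rad, θ = 6° → φ = 18.198°, λ = 16.568°.
Leg 3: from (18.198°, 16.568°), δ = 2011.1/3958.8 = 0.508007 rad, θ = 100° → φ = 11.106°, λ = 45.790°.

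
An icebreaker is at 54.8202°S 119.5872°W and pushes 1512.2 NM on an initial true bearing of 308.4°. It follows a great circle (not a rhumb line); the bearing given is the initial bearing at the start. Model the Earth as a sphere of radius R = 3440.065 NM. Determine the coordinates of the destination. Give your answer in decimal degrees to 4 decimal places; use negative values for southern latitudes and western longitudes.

latitude -35.9688°, longitude -143.9228°

Angular distance δ = d/R = 1512.2 / 3440.065 = 0.439585 rad.
Start latitude φ₁ = -0.956793 rad; initial bearing θ = 5.382595 rad.
Applying the spherical law of cosines for sides, sin φ₂ = sin φ₁ cos δ + cos φ₁ sin δ cos θ = -0.587345, so φ₂ = -35.9688°.
For the longitude increment, Δλ = atan2( sin θ sin δ cos φ₁, cos δ − sin φ₁ sin φ₂ ) = atan2(-0.192151, 0.424863) = -24.3356°.
λ₂ = -119.5872° + -24.3356° = -143.9228°.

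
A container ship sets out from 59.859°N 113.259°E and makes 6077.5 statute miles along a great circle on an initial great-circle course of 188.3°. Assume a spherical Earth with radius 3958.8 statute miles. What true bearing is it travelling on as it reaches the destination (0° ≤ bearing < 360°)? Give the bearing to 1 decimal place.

δ = 6077.5/3958.8 = 1.535187 rad (87.9598°).
With φ₁ = 59.859° = 1.044737 rad and θ = 188.3° = 3.286455 rad:
Destination latitude: φ₂ = arcsin( sin φ₁ cos δ + cos φ₁ sin δ cos θ ) = arcsin(-0.465768) = -27.760°.
Δλ = atan2( sin θ sin δ cos φ₁ , cos δ − sin φ₁ sin φ₂ ) = atan2(-0.072440, 0.438394) = -0.163759 rad = -9.383°.
λ₂ = 113.259° + -9.383° = 103.876°.
The forward bearing on arrival equals the back-azimuth from the destination plus 180°.
Back-azimuth from P₂ (-27.8°, 103.9°) to P₁ (59.9°, 113.3°), with Δλ' = λ₁ − λ₂ = 9.4°: atan2( sin Δλ' cos φ₁ , cos φ₂ sin φ₁ − sin φ₂ cos φ₁ cos Δλ' ) = 4.7°.
Final bearing = (4.7° + 180°) mod 360° = 184.7°.

final bearing 184.7°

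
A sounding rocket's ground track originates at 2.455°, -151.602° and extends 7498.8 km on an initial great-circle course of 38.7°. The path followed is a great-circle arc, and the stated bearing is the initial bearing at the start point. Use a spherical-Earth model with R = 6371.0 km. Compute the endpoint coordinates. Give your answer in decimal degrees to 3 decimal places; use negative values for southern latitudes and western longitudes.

latitude 47.432°, longitude -93.003°

Angular distance δ = d/R = 7498.8 / 6371 = 1.177021 rad.
Start latitude φ₁ = 0.042848 rad; initial bearing θ = 0.675442 rad.
Applying the spherical law of cosines for sides, sin φ₂ = sin φ₁ cos δ + cos φ₁ sin δ cos θ = 0.736475, so φ₂ = 47.432°.
For the longitude increment, Δλ = atan2( sin θ sin δ cos φ₁, cos δ − sin φ₁ sin φ₂ ) = atan2(0.576861, 0.352131) = 58.599°.
λ₂ = λ₁ + Δλ = -93.003°.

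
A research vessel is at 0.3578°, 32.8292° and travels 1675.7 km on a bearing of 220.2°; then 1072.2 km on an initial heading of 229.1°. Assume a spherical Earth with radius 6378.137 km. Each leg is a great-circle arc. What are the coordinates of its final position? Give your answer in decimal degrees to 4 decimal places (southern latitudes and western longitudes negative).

Apply the spherical direct solution leg by leg, carrying full precision between legs.
Leg 1: from (0.3578°, 32.8292°), δ = 1675.7/6378.137 = 0.262726 rad, θ = 220.2° → φ = -11.0890°, λ = 22.9935°.
Leg 2: from (-11.0890°, 22.9935°), δ = 1072.2/6378.137 = 0.168106 rad, θ = 229.1° → φ = -17.2850°, λ = 15.3825°.

latitude -17.2850°, longitude 15.3825°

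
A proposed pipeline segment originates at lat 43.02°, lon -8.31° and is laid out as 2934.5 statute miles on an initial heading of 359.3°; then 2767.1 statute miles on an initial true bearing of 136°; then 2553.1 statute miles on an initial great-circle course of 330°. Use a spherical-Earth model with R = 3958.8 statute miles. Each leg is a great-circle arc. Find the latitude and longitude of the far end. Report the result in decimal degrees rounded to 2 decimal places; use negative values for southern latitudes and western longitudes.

latitude 69.77°, longitude -34.10°

Apply the spherical direct solution leg by leg, carrying full precision between legs.
Leg 1: from (43.02°, -8.31°), δ = 2934.5/3958.8 = 0.741260 rad, θ = 359.3° → φ = 85.46°, λ = -14.30°.
Leg 2: from (85.46°, -14.30°), δ = 2767.1/3958.8 = 0.698974 rad, θ = 136° → φ = 46.59°, λ = 26.28°.
Leg 3: from (46.59°, 26.28°), δ = 2553.1/3958.8 = 0.644918 rad, θ = 330° → φ = 69.77°, λ = -34.10°.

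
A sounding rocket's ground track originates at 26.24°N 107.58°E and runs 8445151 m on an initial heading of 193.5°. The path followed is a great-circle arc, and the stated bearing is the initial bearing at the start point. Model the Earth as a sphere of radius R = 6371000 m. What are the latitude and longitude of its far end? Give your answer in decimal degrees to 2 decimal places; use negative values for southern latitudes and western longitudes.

latitude -47.62°, longitude 87.95°

Central angle δ = d/R = 1.325561 rad.
Start latitude φ₁ = 0.457974 rad; initial bearing θ = 3.377212 rad.
Destination latitude: φ₂ = arcsin( sin φ₁ cos δ + cos φ₁ sin δ cos θ ) = arcsin(-0.738729) = -47.62°.
For the longitude increment, Δλ = atan2( sin θ sin δ cos φ₁, cos δ − sin φ₁ sin φ₂ ) = atan2(-0.203124, 0.569400) = -19.63°.
λ₂ = λ₁ + Δλ = 87.95°.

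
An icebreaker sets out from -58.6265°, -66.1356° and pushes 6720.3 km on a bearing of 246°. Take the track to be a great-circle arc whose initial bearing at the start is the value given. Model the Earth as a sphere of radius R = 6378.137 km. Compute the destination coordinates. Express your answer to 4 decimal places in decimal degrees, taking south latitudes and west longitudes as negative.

The arc subtends δ = 6720.3/6378.137 = 1.053646 rad at the centre.
Converting: φ₁ = -1.023225 rad, θ = 4.293510 rad.
Applying the spherical law of cosines for sides, sin φ₂ = sin φ₁ cos δ + cos φ₁ sin δ cos θ = -0.606181, so φ₂ = -37.3139°.
Δλ = atan2( sin θ sin δ cos φ₁ , cos δ − sin φ₁ sin φ₂ ) = atan2(-0.413411, -0.023148) = -1.626730 rad = -93.2048°.
Hence λ₂ = -66.1356° + -93.2048° = -159.3404°.

latitude -37.3139°, longitude -159.3404°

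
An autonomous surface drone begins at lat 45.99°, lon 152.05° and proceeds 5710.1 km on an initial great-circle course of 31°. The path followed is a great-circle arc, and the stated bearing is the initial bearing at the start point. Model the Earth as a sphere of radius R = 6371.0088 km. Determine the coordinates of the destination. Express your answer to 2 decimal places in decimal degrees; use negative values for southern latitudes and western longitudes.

latitude 66.11°, longitude -111.21°

Angular distance δ = d/R = 5710.1 / 6371.0088 = 0.896263 rad.
Converting: φ₁ = 0.802677 rad, θ = 0.541052 rad.
Applying the spherical law of cosines for sides, sin φ₂ = sin φ₁ cos δ + cos φ₁ sin δ cos θ = 0.914296, so φ₂ = 66.11°.
Then Δλ = atan2(0.279473, -0.033046) = 1.688494 rad, from sin θ sin δ cos φ₁ over cos δ − sin φ₁ sin φ₂.
λ₂ = 152.05° + 96.74° = 248.79°, normalized to (−180°, 180°] → -111.21°.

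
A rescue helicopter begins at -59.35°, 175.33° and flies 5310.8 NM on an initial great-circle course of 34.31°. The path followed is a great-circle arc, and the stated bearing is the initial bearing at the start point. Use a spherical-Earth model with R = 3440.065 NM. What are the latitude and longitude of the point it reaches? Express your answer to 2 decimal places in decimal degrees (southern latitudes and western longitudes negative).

δ = 5310.8/3440.065 = 1.543808 rad (88.4537°).
Converting: φ₁ = -1.035853 rad, θ = 0.598822 rad.
Destination latitude: φ₂ = arcsin( sin φ₁ cos δ + cos φ₁ sin δ cos θ ) = arcsin(0.397720) = 23.44°.
Then Δλ = atan2(0.287250, 0.369142) = 0.661278 rad, from sin θ sin δ cos φ₁ over cos δ − sin φ₁ sin φ₂.
λ₂ = 175.33° + 37.89° = 213.22°, normalized to (−180°, 180°] → -146.78°.

latitude 23.44°, longitude -146.78°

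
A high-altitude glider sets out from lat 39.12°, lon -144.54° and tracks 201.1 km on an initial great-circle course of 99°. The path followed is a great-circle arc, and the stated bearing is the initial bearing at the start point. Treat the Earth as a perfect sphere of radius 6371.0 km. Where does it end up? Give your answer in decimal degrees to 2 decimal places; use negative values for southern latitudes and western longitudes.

Central angle δ = d/R = 0.031565 rad.
Start latitude φ₁ = 0.682773 rad; initial bearing θ = 1.727876 rad.
Applying the spherical law of cosines for sides, sin φ₂ = sin φ₁ cos δ + cos φ₁ sin δ cos θ = 0.626802, so φ₂ = 38.81°.
Δλ = atan2( sin θ sin δ cos φ₁ , cos δ − sin φ₁ sin φ₂ ) = atan2(0.024183, 0.604023) = 0.040016 rad = 2.29°.
λ₂ = -144.54° + 2.29° = -142.25°.

latitude 38.81°, longitude -142.25°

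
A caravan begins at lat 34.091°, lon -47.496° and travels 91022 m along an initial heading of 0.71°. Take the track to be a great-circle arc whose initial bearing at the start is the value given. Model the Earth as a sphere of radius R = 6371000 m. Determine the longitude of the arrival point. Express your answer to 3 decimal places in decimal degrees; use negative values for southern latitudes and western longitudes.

The arc subtends δ = 91022/6371000 = 0.014287 rad at the centre.
With φ₁ = 34.091° = 0.595000 rad and θ = 0.71° = 0.012392 rad:
Destination latitude: φ₂ = arcsin( sin φ₁ cos δ + cos φ₁ sin δ cos θ ) = arcsin(0.572282) = 34.910°.
Then Δλ = atan2(0.000147, 0.679129) = 0.000216 rad, from sin θ sin δ cos φ₁ over cos δ − sin φ₁ sin φ₂.
λ₂ = -47.496° + 0.012° = -47.484°.

longitude -47.484°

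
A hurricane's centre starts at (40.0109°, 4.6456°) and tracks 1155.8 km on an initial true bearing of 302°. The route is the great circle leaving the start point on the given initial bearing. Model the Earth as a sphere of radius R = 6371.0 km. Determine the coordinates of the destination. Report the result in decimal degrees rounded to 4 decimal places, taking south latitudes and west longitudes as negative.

latitude 44.8790°, longitude -7.8244°

The arc subtends δ = 1155.8/6371 = 0.181416 rad at the centre.
Start latitude φ₁ = 0.698322 rad; initial bearing θ = 5.270894 rad.
sin φ₂ = sin φ₁ cos δ + cos φ₁ sin δ cos θ = (0.642933)(0.983589) + (0.765922)(0.180422)(0.529919) = 0.705612
φ₂ = asin(0.705612) = 0.783286 rad = 44.8790°.
Then Δλ = atan2(-0.117191, 0.529928) = -0.217643 rad, from sin θ sin δ cos φ₁ over cos δ − sin φ₁ sin φ₂.
λ₂ = 4.6456° + -12.4700° = -7.8244°.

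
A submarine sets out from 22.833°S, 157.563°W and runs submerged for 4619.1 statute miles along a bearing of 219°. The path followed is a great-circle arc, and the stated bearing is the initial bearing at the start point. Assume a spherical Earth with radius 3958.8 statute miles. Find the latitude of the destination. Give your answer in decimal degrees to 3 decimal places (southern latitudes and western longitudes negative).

δ = 4619.1/3958.8 = 1.166793 rad (66.8523°).
Converting: φ₁ = -0.398511 rad, θ = 3.822271 rad.
sin φ₂ = sin φ₁ cos δ + cos φ₁ sin δ cos θ = (-0.388046)(0.393103) + (0.921640)(0.919495)(-0.777146) = -0.811129
φ₂ = asin(-0.811129) = -0.946080 rad = -54.206°.
For the longitude increment, Δλ = atan2( sin θ sin δ cos φ₁, cos δ − sin φ₁ sin φ₂ ) = atan2(-0.533313, 0.078347) = -81.643°.
λ₂ = -157.563° + -81.643° = -239.206°, normalized to (−180°, 180°] → 120.794°.

latitude -54.206°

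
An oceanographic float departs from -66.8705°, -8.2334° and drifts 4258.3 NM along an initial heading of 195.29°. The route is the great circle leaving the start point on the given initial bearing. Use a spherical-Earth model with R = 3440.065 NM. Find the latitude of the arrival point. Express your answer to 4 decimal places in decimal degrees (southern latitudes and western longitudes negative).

Angular distance δ = d/R = 4258.3 / 3440.065 = 1.237855 rad.
Converting: φ₁ = -1.167110 rad, θ = 3.408453 rad.
sin φ₂ = sin φ₁ cos δ + cos φ₁ sin δ cos θ = (-0.919619)(0.326825) + (0.392811)(0.945085)(-0.964603) = -0.658653
φ₂ = asin(-0.658653) = -0.719027 rad = -41.1972°.
For the longitude increment, Δλ = atan2( sin θ sin δ cos φ₁, cos δ − sin φ₁ sin φ₂ ) = atan2(-0.097898, -0.278886) = -160.6573°.
λ₂ = -8.2334° + -160.6573° = -168.8907°.

latitude -41.1972°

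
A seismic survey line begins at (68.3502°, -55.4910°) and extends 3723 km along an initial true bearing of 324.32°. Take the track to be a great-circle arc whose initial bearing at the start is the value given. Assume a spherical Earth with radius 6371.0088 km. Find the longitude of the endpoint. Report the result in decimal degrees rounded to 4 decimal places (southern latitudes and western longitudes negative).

longitude -164.1716°

The arc subtends δ = 3723/6371.0088 = 0.584366 rad at the centre.
With φ₁ = 68.3502° = 1.192936 rad and θ = 324.32° = 5.660452 rad:
sin φ₂ = sin φ₁ cos δ + cos φ₁ sin δ cos θ = (0.929456)(0.834062) + (0.368933)(0.551671)(0.812287) = 0.940548
φ₂ = asin(0.940548) = 1.224241 rad = 70.1438°.
Δλ = atan2( sin θ sin δ cos φ₁ , cos δ − sin φ₁ sin φ₂ ) = atan2(-0.118710, -0.040136) = -1.896835 rad = -108.6806°.
λ₂ = λ₁ + Δλ = -164.1716°.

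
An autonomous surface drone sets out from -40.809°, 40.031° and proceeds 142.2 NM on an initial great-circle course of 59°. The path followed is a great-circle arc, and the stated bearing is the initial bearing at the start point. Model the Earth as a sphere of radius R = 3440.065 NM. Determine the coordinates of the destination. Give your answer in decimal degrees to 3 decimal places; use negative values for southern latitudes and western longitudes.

The arc subtends δ = 142.2/3440.065 = 0.041336 rad at the centre.
With φ₁ = -40.809° = -0.712251 rad and θ = 59° = 1.029744 rad:
Applying the spherical law of cosines for sides, sin φ₂ = sin φ₁ cos δ + cos φ₁ sin δ cos θ = -0.636872, so φ₂ = -39.559°.
Then Δλ = atan2(0.026811, 0.582925) = 0.045961 rad, from sin θ sin δ cos φ₁ over cos δ − sin φ₁ sin φ₂.
Hence λ₂ = 40.031° + 2.633° = 42.664°.

latitude -39.559°, longitude 42.664°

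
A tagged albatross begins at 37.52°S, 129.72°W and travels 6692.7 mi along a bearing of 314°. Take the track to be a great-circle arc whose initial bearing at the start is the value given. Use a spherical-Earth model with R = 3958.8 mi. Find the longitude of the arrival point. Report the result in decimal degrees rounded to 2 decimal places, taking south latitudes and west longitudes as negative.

δ = 6692.7/3958.8 = 1.690588 rad (96.8636°).
Start latitude φ₁ = -0.654848 rad; initial bearing θ = 5.480334 rad.
sin φ₂ = sin φ₁ cos δ + cos φ₁ sin δ cos θ = (-0.609038)(-0.119505) + (0.793141)(0.992834)(0.694658) = 0.619797
φ₂ = asin(0.619797) = 0.668484 rad = 38.30°.
Then Δλ = atan2(-0.566449, 0.257975) = -1.143441 rad, from sin θ sin δ cos φ₁ over cos δ − sin φ₁ sin φ₂.
λ₂ = -129.72° + -65.51° = -195.23°, normalized to (−180°, 180°] → 164.77°.

longitude 164.77°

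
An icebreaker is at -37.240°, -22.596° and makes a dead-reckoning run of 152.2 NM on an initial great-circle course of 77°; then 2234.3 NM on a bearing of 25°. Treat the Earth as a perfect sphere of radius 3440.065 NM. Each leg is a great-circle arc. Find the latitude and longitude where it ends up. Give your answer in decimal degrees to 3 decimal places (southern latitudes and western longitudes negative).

Apply the spherical direct solution leg by leg, carrying full precision between legs.
Leg 1: from (-37.240°, -22.596°), δ = 152.2/3440.065 = 0.044243 rad, θ = 77° → φ = -36.630°, λ = -19.518°.
Leg 2: from (-36.630°, -19.518°), δ = 2234.3/3440.065 = 0.649494 rad, θ = 25° → φ = -2.022°, λ = -4.700°.

latitude -2.022°, longitude -4.700°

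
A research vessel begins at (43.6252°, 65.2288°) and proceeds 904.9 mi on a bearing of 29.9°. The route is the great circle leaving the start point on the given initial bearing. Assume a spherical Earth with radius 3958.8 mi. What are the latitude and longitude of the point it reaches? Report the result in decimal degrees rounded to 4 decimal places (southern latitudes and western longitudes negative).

latitude 54.5068°, longitude 76.4470°

Angular distance δ = d/R = 904.9 / 3958.8 = 0.228579 rad.
With φ₁ = 43.6252° = 0.761403 rad and θ = 29.9° = 0.521853 rad:
Destination latitude: φ₂ = arcsin( sin φ₁ cos δ + cos φ₁ sin δ cos θ ) = arcsin(0.814184) = 54.5068°.
For the longitude increment, Δλ = atan2( sin θ sin δ cos φ₁, cos δ − sin φ₁ sin φ₂ ) = atan2(0.081764, 0.412253) = 11.2182°.
λ₂ = 65.2288° + 11.2182° = 76.4470°.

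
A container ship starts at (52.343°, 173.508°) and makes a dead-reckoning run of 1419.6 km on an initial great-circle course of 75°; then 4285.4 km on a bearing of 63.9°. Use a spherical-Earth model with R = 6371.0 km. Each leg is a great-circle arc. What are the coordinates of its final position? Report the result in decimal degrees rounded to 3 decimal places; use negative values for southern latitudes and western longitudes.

Apply the spherical direct solution leg by leg, carrying full precision between legs.
Leg 1: from (52.343°, 173.508°), δ = 1419.6/6371 = 0.222822 rad, θ = 75° → φ = 53.809°, λ = -165.300°.
Leg 2: from (53.809°, -165.300°), δ = 4285.4/6371 = 0.672642 rad, θ = 63.9° → φ = 52.477°, λ = -98.572°.

latitude 52.477°, longitude -98.572°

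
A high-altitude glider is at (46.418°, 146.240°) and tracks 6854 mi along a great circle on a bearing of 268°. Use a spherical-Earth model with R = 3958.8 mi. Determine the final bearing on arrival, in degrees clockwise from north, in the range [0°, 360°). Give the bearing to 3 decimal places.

Angular distance δ = d/R = 6854 / 3958.8 = 1.731333 rad.
Converting: φ₁ = 0.810147 rad, θ = 4.677482 rad.
Destination latitude: φ₂ = arcsin( sin φ₁ cos δ + cos φ₁ sin δ cos θ ) = arcsin(-0.139542) = -8.021°.
Δλ = atan2( sin θ sin δ cos φ₁ , cos δ − sin φ₁ sin φ₂ ) = atan2(-0.680113, -0.058765) = -1.656987 rad = -94.938°.
Hence λ₂ = 146.240° + -94.938° = 51.302°.
The forward bearing on arrival equals the back-azimuth from the destination plus 180°.
Back-azimuth from P₂ (-8.021°, 51.302°) to P₁ (46.418°, 146.240°), with Δλ' = λ₁ − λ₂ = 94.938°: atan2( sin Δλ' cos φ₁ , cos φ₂ sin φ₁ − sin φ₂ cos φ₁ cos Δλ' ) = 44.089°.
Final bearing = (44.089° + 180°) mod 360° = 224.089°.

final bearing 224.089°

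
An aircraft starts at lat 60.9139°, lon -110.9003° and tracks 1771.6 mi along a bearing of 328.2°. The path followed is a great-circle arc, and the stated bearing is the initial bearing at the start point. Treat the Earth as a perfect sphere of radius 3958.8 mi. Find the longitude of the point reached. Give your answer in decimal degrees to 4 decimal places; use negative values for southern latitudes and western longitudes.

longitude -173.7646°

The arc subtends δ = 1771.6/3958.8 = 0.447509 rad at the centre.
Converting: φ₁ = 1.063148 rad, θ = 5.728171 rad.
Destination latitude: φ₂ = arcsin( sin φ₁ cos δ + cos φ₁ sin δ cos θ ) = arcsin(0.966616) = 75.1536°.
Then Δλ = atan2(-0.110848, 0.056811) = -1.097188 rad, from sin θ sin δ cos φ₁ over cos δ − sin φ₁ sin φ₂.
Hence λ₂ = -110.9003° + -62.8643° = -173.7646°.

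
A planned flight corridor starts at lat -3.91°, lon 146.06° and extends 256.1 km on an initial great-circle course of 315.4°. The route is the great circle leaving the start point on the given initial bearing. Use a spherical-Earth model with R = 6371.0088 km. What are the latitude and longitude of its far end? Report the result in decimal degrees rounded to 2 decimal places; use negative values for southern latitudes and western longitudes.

Angular distance δ = d/R = 256.1 / 6371.0088 = 0.040198 rad.
With φ₁ = -3.91° = -0.068242 rad and θ = 315.4° = 5.504768 rad:
Destination latitude: φ₂ = arcsin( sin φ₁ cos δ + cos φ₁ sin δ cos θ ) = arcsin(-0.039587) = -2.27°.
Then Δλ = atan2(-0.028152, 0.996493) = -0.028243 rad, from sin θ sin δ cos φ₁ over cos δ − sin φ₁ sin φ₂.
λ₂ = 146.06° + -1.62° = 144.44°.

latitude -2.27°, longitude 144.44°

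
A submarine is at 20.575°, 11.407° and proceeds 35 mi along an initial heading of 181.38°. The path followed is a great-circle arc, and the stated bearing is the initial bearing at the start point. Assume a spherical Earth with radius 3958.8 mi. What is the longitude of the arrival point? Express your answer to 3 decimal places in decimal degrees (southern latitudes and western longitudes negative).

longitude 11.394°

δ = 35/3958.8 = 0.008841 rad (0.5066°).
Converting: φ₁ = 0.359101 rad, θ = 3.165678 rad.
Applying the spherical law of cosines for sides, sin φ₂ = sin φ₁ cos δ + cos φ₁ sin δ cos θ = 0.343145, so φ₂ = 20.069°.
For the longitude increment, Δλ = atan2( sin θ sin δ cos φ₁, cos δ − sin φ₁ sin φ₂ ) = atan2(-0.000199, 0.879368) = -0.013°.
Hence λ₂ = 11.407° + -0.013° = 11.394°.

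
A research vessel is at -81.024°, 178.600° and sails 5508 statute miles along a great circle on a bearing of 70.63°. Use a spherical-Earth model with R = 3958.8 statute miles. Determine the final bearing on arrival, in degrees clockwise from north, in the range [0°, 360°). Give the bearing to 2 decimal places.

final bearing 8.53°

Angular distance δ = d/R = 5508 / 3958.8 = 1.391331 rad.
Converting: φ₁ = -1.414136 rad, θ = 1.232726 rad.
Destination latitude: φ₂ = arcsin( sin φ₁ cos δ + cos φ₁ sin δ cos θ ) = arcsin(-0.125402) = -7.204°.
Δλ = atan2( sin θ sin δ cos φ₁ , cos δ − sin φ₁ sin φ₂ ) = atan2(0.144825, 0.054638) = 1.210041 rad = 69.330°.
λ₂ = 178.600° + 69.330° = 247.930°, normalized to (−180°, 180°] → -112.070°.
The forward bearing on arrival equals the back-azimuth from the destination plus 180°.
Back-azimuth from P₂ (-7.20°, -112.07°) to P₁ (-81.02°, 178.60°), with Δλ' = λ₁ − λ₂ = 290.67°: atan2( sin Δλ' cos φ₁ , cos φ₂ sin φ₁ − sin φ₂ cos φ₁ cos Δλ' ) = 188.53°.
Final bearing = (188.53° + 180°) mod 360° = 8.53°.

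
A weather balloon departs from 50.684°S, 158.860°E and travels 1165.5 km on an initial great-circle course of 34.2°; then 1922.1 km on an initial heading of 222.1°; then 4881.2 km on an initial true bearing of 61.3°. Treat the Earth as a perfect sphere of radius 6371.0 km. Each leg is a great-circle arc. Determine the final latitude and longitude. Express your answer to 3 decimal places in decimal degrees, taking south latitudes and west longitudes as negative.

Apply the spherical direct solution leg by leg, carrying full precision between legs.
Leg 1: from (-50.684°, 158.860°), δ = 1165.5/6371 = 0.182938 rad, θ = 34.2° → φ = -41.715°, λ = 166.733°.
Leg 2: from (-41.715°, 166.733°), δ = 1922.1/6371 = 0.301695 rad, θ = 222.1° → φ = -53.124°, λ = 147.345°.
Leg 3: from (-53.124°, 147.345°), δ = 4881.2/6371 = 0.766159 rad, θ = 61.3° → φ = -22.124°, λ = -171.620°.

latitude -22.124°, longitude -171.620°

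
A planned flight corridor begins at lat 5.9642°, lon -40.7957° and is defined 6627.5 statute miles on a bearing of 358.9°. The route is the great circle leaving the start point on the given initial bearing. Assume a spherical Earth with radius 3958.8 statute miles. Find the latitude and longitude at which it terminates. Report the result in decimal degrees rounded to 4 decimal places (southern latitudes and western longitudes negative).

Central angle δ = d/R = 1.674118 rad.
Converting: φ₁ = 0.104095 rad, θ = 6.263987 rad.
Destination latitude: φ₂ = arcsin( sin φ₁ cos δ + cos φ₁ sin δ cos θ ) = arcsin(0.978384) = 78.0653°.
Δλ = atan2( sin θ sin δ cos φ₁ , cos δ − sin φ₁ sin φ₂ ) = atan2(-0.018992, -0.204799) = -3.049124 rad = -174.7019°.
λ₂ = -40.7957° + -174.7019° = -215.4976°, normalized to (−180°, 180°] → 144.5024°.

latitude 78.0653°, longitude 144.5024°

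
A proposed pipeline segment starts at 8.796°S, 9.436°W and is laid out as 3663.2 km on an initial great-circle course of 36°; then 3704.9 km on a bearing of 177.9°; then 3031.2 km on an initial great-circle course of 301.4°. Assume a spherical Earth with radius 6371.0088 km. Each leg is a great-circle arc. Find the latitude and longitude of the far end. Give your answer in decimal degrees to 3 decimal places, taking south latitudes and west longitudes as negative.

latitude -0.391°, longitude -11.632°

Apply the spherical direct solution leg by leg, carrying full precision between legs.
Leg 1: from (-8.796°, -9.436°), δ = 3663.2/6371.0088 = 0.574980 rad, θ = 36° → φ = 17.846°, λ = 10.186°.
Leg 2: from (17.846°, 10.186°), δ = 3704.9/6371.0088 = 0.581525 rad, θ = 177.9° → φ = -15.452°, λ = 11.382°.
Leg 3: from (-15.452°, 11.382°), δ = 3031.2/6371.0088 = 0.475780 rad, θ = 301.4° → φ = -0.391°, λ = -11.632°.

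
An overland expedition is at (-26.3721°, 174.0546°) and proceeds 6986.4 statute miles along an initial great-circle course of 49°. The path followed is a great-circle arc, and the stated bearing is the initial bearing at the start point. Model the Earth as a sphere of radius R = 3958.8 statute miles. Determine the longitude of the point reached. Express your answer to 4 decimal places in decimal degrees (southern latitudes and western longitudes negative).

The arc subtends δ = 6986.4/3958.8 = 1.764777 rad at the centre.
Converting: φ₁ = -0.460280 rad, θ = 0.855211 rad.
sin φ₂ = sin φ₁ cos δ + cos φ₁ sin δ cos θ = (-0.444199)(-0.192767) + (0.895928)(0.981245)(0.656059) = 0.662384
φ₂ = asin(0.662384) = 0.723997 rad = 41.4820°.
Then Δλ = atan2(0.663484, 0.101464) = 1.419046 rad, from sin θ sin δ cos φ₁ over cos δ − sin φ₁ sin φ₂.
λ₂ = 174.0546° + 81.3054° = 255.3600°, normalized to (−180°, 180°] → -104.6400°.

longitude -104.6400°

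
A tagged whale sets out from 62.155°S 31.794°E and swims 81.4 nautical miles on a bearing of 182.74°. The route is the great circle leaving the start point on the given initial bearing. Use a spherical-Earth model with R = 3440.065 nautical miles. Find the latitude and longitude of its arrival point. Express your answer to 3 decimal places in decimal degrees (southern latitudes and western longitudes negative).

Central angle δ = d/R = 0.023662 rad.
Converting: φ₁ = -1.084809 rad, θ = 3.189415 rad.
sin φ₂ = sin φ₁ cos δ + cos φ₁ sin δ cos θ = (-0.884214)(0.999720) + (0.467081)(0.023660)(-0.998857) = -0.895005
φ₂ = asin(-0.895005) = -1.108443 rad = -63.509°.
Then Δλ = atan2(-0.000528, 0.208343) = -0.002536 rad, from sin θ sin δ cos φ₁ over cos δ − sin φ₁ sin φ₂.
λ₂ = λ₁ + Δλ = 31.649°.

latitude -63.509°, longitude 31.649°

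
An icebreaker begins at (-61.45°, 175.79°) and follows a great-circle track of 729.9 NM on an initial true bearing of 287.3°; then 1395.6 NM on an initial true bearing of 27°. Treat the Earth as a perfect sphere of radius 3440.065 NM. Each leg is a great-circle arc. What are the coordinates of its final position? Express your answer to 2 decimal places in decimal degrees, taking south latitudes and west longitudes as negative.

latitude -34.38°, longitude 167.27°

Apply the spherical direct solution leg by leg, carrying full precision between legs.
Leg 1: from (-61.45°, 175.79°), δ = 729.9/3440.065 = 0.212176 rad, θ = 287.3° → φ = -55.97°, λ = 154.73°.
Leg 2: from (-55.97°, 154.73°), δ = 1395.6/3440.065 = 0.405690 rad, θ = 27° → φ = -34.38°, λ = 167.27°.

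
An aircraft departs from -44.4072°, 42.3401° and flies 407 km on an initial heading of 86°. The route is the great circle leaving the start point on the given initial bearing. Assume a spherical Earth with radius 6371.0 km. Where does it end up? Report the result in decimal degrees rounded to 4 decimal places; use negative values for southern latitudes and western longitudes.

latitude -44.0387°, longitude 47.4226°

Angular distance δ = d/R = 407 / 6371 = 0.063883 rad.
With φ₁ = -44.4072° = -0.775052 rad and θ = 86° = 1.500983 rad:
sin φ₂ = sin φ₁ cos δ + cos φ₁ sin δ cos θ = (-0.699753)(0.997960) + (0.714385)(0.063840)(0.069756) = -0.695144
φ₂ = asin(-0.695144) = -0.768621 rad = -44.0387°.
For the longitude increment, Δλ = atan2( sin θ sin δ cos φ₁, cos δ − sin φ₁ sin φ₂ ) = atan2(0.045495, 0.511531) = 5.0825°.
λ₂ = 42.3401° + 5.0825° = 47.4226°.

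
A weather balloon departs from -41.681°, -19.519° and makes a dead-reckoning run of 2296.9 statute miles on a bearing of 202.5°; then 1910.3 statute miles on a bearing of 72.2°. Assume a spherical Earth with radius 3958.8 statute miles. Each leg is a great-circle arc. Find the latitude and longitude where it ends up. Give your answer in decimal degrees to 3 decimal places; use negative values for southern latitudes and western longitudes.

Apply the spherical direct solution leg by leg, carrying full precision between legs.
Leg 1: from (-41.681°, -19.519°), δ = 2296.9/3958.8 = 0.580201 rad, θ = 202.5° → φ = -69.134°, λ = -55.604°.
Leg 2: from (-69.134°, -55.604°), δ = 1910.3/3958.8 = 0.482545 rad, θ = 72.2° → φ = -51.005°, λ = -11.005°.

latitude -51.005°, longitude -11.005°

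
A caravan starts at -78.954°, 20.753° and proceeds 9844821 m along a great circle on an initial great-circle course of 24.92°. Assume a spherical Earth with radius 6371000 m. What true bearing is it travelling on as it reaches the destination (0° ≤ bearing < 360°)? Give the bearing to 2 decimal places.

Angular distance δ = d/R = 9844821 / 6371000 = 1.545255 rad.
With φ₁ = -78.954° = -1.378007 rad and θ = 24.92° = 0.434936 rad:
Destination latitude: φ₂ = arcsin( sin φ₁ cos δ + cos φ₁ sin δ cos θ ) = arcsin(0.148637) = 8.548°.
Then Δλ = atan2(0.080704, 0.171422) = 0.440008 rad, from sin θ sin δ cos φ₁ over cos δ − sin φ₁ sin φ₂.
λ₂ = 20.753° + 25.211° = 45.964°.
The forward bearing on arrival equals the back-azimuth from the destination plus 180°.
Back-azimuth from P₂ (8.55°, 45.96°) to P₁ (-78.95°, 20.75°), with Δλ' = λ₁ − λ₂ = -25.21°: atan2( sin Δλ' cos φ₁ , cos φ₂ sin φ₁ − sin φ₂ cos φ₁ cos Δλ' ) = 184.68°.
Final bearing = (184.68° + 180°) mod 360° = 4.68°.

final bearing 4.68°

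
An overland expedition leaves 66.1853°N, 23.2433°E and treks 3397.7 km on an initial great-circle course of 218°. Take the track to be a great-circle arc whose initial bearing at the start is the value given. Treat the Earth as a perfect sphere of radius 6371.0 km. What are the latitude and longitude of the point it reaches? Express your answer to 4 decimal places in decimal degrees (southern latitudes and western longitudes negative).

The arc subtends δ = 3397.7/6371 = 0.533307 rad at the centre.
Start latitude φ₁ = 1.155151 rad; initial bearing θ = 3.804818 rad.
Applying the spherical law of cosines for sides, sin φ₂ = sin φ₁ cos δ + cos φ₁ sin δ cos θ = 0.626051, so φ₂ = 38.7594°.
Δλ = atan2( sin θ sin δ cos φ₁ , cos δ − sin φ₁ sin φ₂ ) = atan2(-0.126380, 0.288384) = -0.413028 rad = -23.6648°.
λ₂ = 23.2433° + -23.6648° = -0.4215°.

latitude 38.7594°, longitude -0.4215°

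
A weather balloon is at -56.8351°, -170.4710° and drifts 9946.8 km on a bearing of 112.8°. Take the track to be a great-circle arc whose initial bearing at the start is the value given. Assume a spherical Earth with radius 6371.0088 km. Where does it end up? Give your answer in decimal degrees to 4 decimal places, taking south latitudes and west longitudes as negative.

latitude -12.7069°, longitude -61.3739°

Central angle δ = d/R = 1.561260 rad.
Converting: φ₁ = -0.991960 rad, θ = 1.968731 rad.
sin φ₂ = sin φ₁ cos δ + cos φ₁ sin δ cos θ = (-0.837100)(0.009536) + (0.547051)(0.999955)(-0.387516) = -0.219964
φ₂ = asin(-0.219964) = -0.221777 rad = -12.7069°.
For the longitude increment, Δλ = atan2( sin θ sin δ cos φ₁, cos δ − sin φ₁ sin φ₂ ) = atan2(0.504283, -0.174595) = 109.0971°.
Hence λ₂ = -170.4710° + 109.0971° = -61.3739°.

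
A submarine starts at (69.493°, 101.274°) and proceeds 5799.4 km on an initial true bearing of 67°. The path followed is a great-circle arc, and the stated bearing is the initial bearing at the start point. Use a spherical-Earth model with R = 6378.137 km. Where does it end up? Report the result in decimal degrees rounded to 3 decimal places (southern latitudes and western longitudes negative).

latitude 43.110°, longitude -162.943°

The arc subtends δ = 5799.4/6378.137 = 0.909262 rad at the centre.
Start latitude φ₁ = 1.212882 rad; initial bearing θ = 1.169371 rad.
Applying the spherical law of cosines for sides, sin φ₂ = sin φ₁ cos δ + cos φ₁ sin δ cos θ = 0.683404, so φ₂ = 43.110°.
Δλ = atan2( sin θ sin δ cos φ₁ , cos δ − sin φ₁ sin φ₂ ) = atan2(0.254448, -0.025769) = 1.671725 rad = 95.783°.
λ₂ = 101.274° + 95.783° = 197.057°, normalized to (−180°, 180°] → -162.943°.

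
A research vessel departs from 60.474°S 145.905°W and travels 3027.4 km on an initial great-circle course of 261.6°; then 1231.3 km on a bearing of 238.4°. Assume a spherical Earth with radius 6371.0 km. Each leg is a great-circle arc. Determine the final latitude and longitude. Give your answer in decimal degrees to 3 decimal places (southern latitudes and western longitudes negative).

latitude -58.334°, longitude 145.960°

Apply the spherical direct solution leg by leg, carrying full precision between legs.
Leg 1: from (-60.474°, -145.905°), δ = 3027.4/6371 = 0.475184 rad, θ = 261.6° → φ = -53.771°, λ = 164.117°.
Leg 2: from (-53.771°, 164.117°), δ = 1231.3/6371 = 0.193266 rad, θ = 238.4° → φ = -58.334°, λ = 145.960°.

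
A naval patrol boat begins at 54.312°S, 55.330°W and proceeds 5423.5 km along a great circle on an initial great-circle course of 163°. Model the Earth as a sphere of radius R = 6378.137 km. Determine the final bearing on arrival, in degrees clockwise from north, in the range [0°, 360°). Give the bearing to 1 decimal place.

Angular distance δ = d/R = 5423.5 / 6378.137 = 0.850327 rad.
Start latitude φ₁ = -0.947923 rad; initial bearing θ = 2.844887 rad.
sin φ₂ = sin φ₁ cos δ + cos φ₁ sin δ cos θ = (-0.812206)(0.659738) + (0.583371)(0.751496)(-0.956305) = -0.955088
φ₂ = asin(-0.955088) = -1.269956 rad = -72.763°.
Then Δλ = atan2(0.128176, -0.115990) = 2.306327 rad, from sin θ sin δ cos φ₁ over cos δ − sin φ₁ sin φ₂.
λ₂ = λ₁ + Δλ = 76.813°.
The forward bearing on arrival equals the back-azimuth from the destination plus 180°.
Back-azimuth from P₂ (-72.8°, 76.8°) to P₁ (-54.3°, -55.3°), with Δλ' = λ₁ − λ₂ = -132.1°: atan2( sin Δλ' cos φ₁ , cos φ₂ sin φ₁ − sin φ₂ cos φ₁ cos Δλ' ) = 215.1°.
Final bearing = (215.1° + 180°) mod 360° = 35.1°.

final bearing 35.1°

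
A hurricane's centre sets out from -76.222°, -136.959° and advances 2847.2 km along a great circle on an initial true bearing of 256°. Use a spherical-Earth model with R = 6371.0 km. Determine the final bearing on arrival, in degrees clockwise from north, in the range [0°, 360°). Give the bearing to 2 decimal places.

final bearing 327.86°

Angular distance δ = d/R = 2847.2 / 6371 = 0.446900 rad.
With φ₁ = -76.222° = -1.330325 rad and θ = 256° = 4.468043 rad:
sin φ₂ = sin φ₁ cos δ + cos φ₁ sin δ cos θ = (-0.971226)(0.901791) + (0.238161)(0.432172)(-0.241922) = -0.900743
φ₂ = asin(-0.900743) = -1.121477 rad = -64.256°.
Then Δλ = atan2(-0.099869, 0.026966) = -1.307068 rad, from sin θ sin δ cos φ₁ over cos δ − sin φ₁ sin φ₂.
λ₂ = -136.959° + -74.890° = -211.849°, normalized to (−180°, 180°] → 148.151°.
The forward bearing on arrival equals the back-azimuth from the destination plus 180°.
Back-azimuth from P₂ (-64.26°, 148.15°) to P₁ (-76.22°, -136.96°), with Δλ' = λ₁ − λ₂ = -285.11°: atan2( sin Δλ' cos φ₁ , cos φ₂ sin φ₁ − sin φ₂ cos φ₁ cos Δλ' ) = 147.86°.
Final bearing = (147.86° + 180°) mod 360° = 327.86°.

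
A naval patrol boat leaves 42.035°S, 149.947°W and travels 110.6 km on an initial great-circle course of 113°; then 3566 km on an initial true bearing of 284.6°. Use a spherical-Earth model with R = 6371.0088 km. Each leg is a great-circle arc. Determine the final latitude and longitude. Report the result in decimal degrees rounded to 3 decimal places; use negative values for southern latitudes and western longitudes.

latitude -28.215°, longitude 175.625°

Apply the spherical direct solution leg by leg, carrying full precision between legs.
Leg 1: from (-42.035°, -149.947°), δ = 110.6/6371.0088 = 0.017360 rad, θ = 113° → φ = -42.417°, λ = -148.707°.
Leg 2: from (-42.417°, -148.707°), δ = 3566/6371.0088 = 0.559723 rad, θ = 284.6° → φ = -28.215°, λ = 175.625°.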